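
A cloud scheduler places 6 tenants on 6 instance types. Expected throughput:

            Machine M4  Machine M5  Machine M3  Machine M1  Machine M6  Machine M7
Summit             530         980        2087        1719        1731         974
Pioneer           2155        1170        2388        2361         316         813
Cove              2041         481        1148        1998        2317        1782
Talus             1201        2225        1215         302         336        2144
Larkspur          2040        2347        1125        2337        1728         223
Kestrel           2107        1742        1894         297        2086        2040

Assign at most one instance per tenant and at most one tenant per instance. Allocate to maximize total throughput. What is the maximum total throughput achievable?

Optimal: Summit→Machine M3 (2087 ops/s), Pioneer→Machine M1 (2361 ops/s), Cove→Machine M6 (2317 ops/s), Talus→Machine M7 (2144 ops/s), Larkspur→Machine M5 (2347 ops/s), Kestrel→Machine M4 (2107 ops/s) — total 2087+2361+2317+2144+2347+2107 = 13363 ops/s.
Max-entry greedy (repeatedly take the single best remaining cell) gives 13022 ops/s, worse by 341.
Swapping Larkspur↔Cove (Larkspur→Machine M6 1728 ops/s, Cove→Machine M5 481 ops/s) loses 2455.

Max total: 13363 ops/s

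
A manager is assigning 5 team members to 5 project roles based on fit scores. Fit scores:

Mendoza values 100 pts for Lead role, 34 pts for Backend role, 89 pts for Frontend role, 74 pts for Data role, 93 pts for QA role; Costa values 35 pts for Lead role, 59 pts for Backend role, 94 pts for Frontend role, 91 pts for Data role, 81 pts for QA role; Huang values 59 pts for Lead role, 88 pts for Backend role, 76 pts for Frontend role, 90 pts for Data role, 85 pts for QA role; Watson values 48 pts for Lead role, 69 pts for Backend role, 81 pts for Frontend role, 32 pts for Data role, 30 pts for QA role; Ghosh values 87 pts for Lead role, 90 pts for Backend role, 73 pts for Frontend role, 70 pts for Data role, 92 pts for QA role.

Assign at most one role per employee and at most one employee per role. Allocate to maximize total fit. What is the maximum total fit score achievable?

Max total: 452 pts

Treat this as an assignment problem: match each employee to one role.
Optimal: Mendoza→Lead role (100 pts), Costa→Data role (91 pts), Huang→Backend role (88 pts), Watson→Frontend role (81 pts), Ghosh→QA role (92 pts) — total 100+91+88+81+92 = 452 pts.
Column-greedy (each role in turn goes to its best remaining employee) gives 404 pts, worse by 48.
Next-best assignment: Mendoza→Lead role, Costa→Data role, Huang→QA role, Watson→Frontend role, Ghosh→Backend role = 447 pts.
Swapping Watson↔Ghosh (Watson→QA role 30 pts, Ghosh→Frontend role 73 pts) loses 70.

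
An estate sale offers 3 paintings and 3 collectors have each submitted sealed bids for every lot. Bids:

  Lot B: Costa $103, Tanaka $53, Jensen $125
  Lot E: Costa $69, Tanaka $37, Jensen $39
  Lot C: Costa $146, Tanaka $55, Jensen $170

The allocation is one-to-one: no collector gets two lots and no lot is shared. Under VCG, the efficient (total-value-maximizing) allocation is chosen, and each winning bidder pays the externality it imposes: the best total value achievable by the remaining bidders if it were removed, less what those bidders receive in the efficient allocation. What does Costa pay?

Costa pays $16.

Efficient allocation: Costa→Lot B ($103), Tanaka→Lot E ($37), Jensen→Lot C ($170); total welfare W = $310.
Costa receives Lot B at value $103, so the others get W − 103 = $207.
Without Costa: best allocation of the remaining 2 bidders over all 3 lots is Tanaka→Lot B ($53), Jensen→Lot C ($170), total $223.
VCG payment = (others' best without Costa) − (others' welfare with Costa) = 223 − 207 = $16.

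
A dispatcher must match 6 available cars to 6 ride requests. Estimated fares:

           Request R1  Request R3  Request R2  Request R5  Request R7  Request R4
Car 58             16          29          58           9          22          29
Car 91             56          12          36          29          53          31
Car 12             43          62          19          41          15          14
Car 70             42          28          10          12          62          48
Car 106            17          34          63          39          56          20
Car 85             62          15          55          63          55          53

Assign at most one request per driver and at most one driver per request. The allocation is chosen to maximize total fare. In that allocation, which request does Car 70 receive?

Car 70 receives Request R4.

This is the linear assignment problem.
Optimal: Car 58→Request R2 ($58), Car 91→Request R1 ($56), Car 12→Request R3 ($62), Car 70→Request R4 ($48), Car 106→Request R7 ($56), Car 85→Request R5 ($63) — total 58+56+62+48+56+63 = $343.
Max-entry greedy (repeatedly take the single best remaining cell) gives $335, worse by 8.
No other one-to-one assignment exceeds $343.
Car 70's own top request is Request R7 ($62), but forcing Car 70→Request R7 and reassigning the rest optimally gives only $335 — worse by 8.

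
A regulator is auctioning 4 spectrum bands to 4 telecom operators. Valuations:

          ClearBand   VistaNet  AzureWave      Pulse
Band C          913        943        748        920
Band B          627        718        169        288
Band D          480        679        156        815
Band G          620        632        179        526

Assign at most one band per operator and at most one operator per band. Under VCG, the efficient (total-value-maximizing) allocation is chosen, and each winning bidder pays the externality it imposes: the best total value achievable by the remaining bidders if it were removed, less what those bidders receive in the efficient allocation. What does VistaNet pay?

Efficient allocation: ClearBand→Band G ($620M), VistaNet→Band B ($718M), AzureWave→Band C ($748M), Pulse→Band D ($815M); total welfare W = $2901M.
VistaNet receives Band B at value $718M, so the others get W − 718 = $2183M.
Without VistaNet: best allocation of the remaining 3 bidders over all 4 bands is ClearBand→Band B ($627M), AzureWave→Band C ($748M), Pulse→Band D ($815M), total $2190M.
VCG payment = (others' best without VistaNet) − (others' welfare with VistaNet) = 2190 − 2183 = $7M.

VistaNet pays $7M.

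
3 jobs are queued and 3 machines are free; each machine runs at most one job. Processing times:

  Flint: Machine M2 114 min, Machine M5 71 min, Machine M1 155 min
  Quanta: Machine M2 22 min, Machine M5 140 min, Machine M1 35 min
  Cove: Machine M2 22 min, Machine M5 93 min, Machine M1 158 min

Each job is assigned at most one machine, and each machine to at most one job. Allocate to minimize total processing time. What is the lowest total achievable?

This is the linear assignment problem.
Optimal: Flint→Machine M5 (71 min), Quanta→Machine M1 (35 min), Cove→Machine M2 (22 min) — total 71+35+22 = 128 min.
Column-greedy (each machine in turn goes to its cheapest remaining job) gives 251 min, worse by 123.
Swapping Flint↔Quanta (Flint→Machine M1 155 min, Quanta→Machine M5 140 min) adds 189.
Every other assignment is strictly worse.

Min total: 128 min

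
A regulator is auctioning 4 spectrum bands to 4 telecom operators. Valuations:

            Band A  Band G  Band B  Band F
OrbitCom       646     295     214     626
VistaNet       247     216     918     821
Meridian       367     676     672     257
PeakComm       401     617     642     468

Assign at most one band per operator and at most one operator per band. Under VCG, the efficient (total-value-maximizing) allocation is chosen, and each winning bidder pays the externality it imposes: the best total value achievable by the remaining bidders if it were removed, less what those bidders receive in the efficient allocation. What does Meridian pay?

Meridian pays $72M.

Efficient allocation: OrbitCom→Band A ($646M), VistaNet→Band F ($821M), Meridian→Band G ($676M), PeakComm→Band B ($642M); total welfare W = $2785M.
Meridian receives Band G at value $676M, so the others get W − 676 = $2109M.
Without Meridian: best allocation of the remaining 3 bidders over all 4 bands is OrbitCom→Band A ($646M), VistaNet→Band B ($918M), PeakComm→Band G ($617M), total $2181M.
VCG payment = (others' best without Meridian) − (others' welfare with Meridian) = 2181 − 2109 = $72M.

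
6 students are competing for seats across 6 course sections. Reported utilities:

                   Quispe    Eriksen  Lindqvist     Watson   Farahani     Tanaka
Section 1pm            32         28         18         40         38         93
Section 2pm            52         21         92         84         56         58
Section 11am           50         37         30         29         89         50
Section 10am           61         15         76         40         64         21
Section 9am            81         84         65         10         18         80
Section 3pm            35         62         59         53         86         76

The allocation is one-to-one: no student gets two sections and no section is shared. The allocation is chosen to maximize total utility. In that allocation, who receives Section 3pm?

Eriksen receives Section 3pm.

Optimal: Quispe→Section 9am (81 points), Eriksen→Section 3pm (62 points), Lindqvist→Section 10am (76 points), Watson→Section 2pm (84 points), Farahani→Section 11am (89 points), Tanaka→Section 1pm (93 points) — total 81+62+76+84+89+93 = 485 points.
Column-greedy (each section in turn goes to its best remaining student) gives 472 points, worse by 13.
Next-best assignment: Quispe→Section 11am, Eriksen→Section 9am, Lindqvist→Section 10am, Watson→Section 2pm, Farahani→Section 3pm, Tanaka→Section 1pm = 473 points.
Swapping Quispe↔Tanaka (Quispe→Section 1pm 32 points, Tanaka→Section 9am 80 points) loses 62.
Eriksen's own top section is Section 9am (84 points), but forcing Eriksen→Section 9am and reassigning the rest optimally gives only 473 points — worse by 12.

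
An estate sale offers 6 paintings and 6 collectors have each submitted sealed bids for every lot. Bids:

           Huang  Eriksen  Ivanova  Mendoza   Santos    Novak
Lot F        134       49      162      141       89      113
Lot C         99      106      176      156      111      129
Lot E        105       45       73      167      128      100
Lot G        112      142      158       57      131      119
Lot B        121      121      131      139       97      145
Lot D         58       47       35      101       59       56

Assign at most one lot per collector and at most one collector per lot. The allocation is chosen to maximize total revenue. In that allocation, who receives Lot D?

Mendoza receives Lot D.

Optimal: Huang→Lot F ($134), Eriksen→Lot G ($142), Ivanova→Lot C ($176), Mendoza→Lot D ($101), Santos→Lot E ($128), Novak→Lot B ($145) — total 134+142+176+101+128+145 = $826.
Row-greedy (each collector in turn takes its best remaining lot) gives $772, worse by 54.
Next-best assignment: Huang→Lot F, Eriksen→Lot G, Ivanova→Lot C, Mendoza→Lot E, Santos→Lot D, Novak→Lot B = $823.
No other one-to-one assignment exceeds $826.
Mendoza's own top lot is Lot E ($167), but forcing Mendoza→Lot E and reassigning the rest optimally gives only $823 — worse by 3.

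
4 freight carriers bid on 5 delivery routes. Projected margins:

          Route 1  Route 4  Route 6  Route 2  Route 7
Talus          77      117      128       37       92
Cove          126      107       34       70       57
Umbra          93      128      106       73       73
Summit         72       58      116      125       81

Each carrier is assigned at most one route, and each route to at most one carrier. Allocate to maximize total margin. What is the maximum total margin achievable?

Max total: $507k

Optimal: Talus→Route 6 ($128k), Cove→Route 1 ($126k), Umbra→Route 4 ($128k), Summit→Route 2 ($125k) — total 128+126+128+125 = $507k.
Swapping Summit↔Cove (Summit→Route 1 $72k, Cove→Route 2 $70k) loses 109.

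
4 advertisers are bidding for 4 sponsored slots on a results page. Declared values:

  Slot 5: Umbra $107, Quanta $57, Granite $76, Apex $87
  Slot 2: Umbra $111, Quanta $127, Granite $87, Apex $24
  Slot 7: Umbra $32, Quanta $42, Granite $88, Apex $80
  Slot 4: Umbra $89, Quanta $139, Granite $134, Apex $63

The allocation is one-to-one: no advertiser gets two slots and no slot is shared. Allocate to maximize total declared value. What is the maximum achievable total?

Treat this as an assignment problem: match each advertiser to one slot.
Optimal: Umbra→Slot 5 ($107), Quanta→Slot 2 ($127), Granite→Slot 4 ($134), Apex→Slot 7 ($80) — total 107+127+134+80 = $448.
Max-entry greedy (repeatedly take the single best remaining cell) gives $425, worse by 23.
Next-best assignment: Umbra→Slot 2, Quanta→Slot 4, Granite→Slot 7, Apex→Slot 5 = $425.

Maximum total: $448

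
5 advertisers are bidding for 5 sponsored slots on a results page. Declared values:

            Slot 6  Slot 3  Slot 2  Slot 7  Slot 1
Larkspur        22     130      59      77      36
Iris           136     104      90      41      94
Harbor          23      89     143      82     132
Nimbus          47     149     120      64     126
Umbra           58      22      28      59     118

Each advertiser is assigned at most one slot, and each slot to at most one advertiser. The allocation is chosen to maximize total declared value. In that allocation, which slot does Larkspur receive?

This is the linear assignment problem.
Optimal: Larkspur→Slot 7 ($77), Iris→Slot 6 ($136), Harbor→Slot 2 ($143), Nimbus→Slot 3 ($149), Umbra→Slot 1 ($118) — total 77+136+143+149+118 = $623.
Row-greedy (each advertiser in turn takes its best remaining slot) gives $594, worse by 29.
Checked against all permutations: $623 is optimal.
Larkspur's own top slot is Slot 3 ($130), but forcing Larkspur→Slot 3 and reassigning the rest optimally gives only $594 — worse by 29.

Larkspur receives Slot 7.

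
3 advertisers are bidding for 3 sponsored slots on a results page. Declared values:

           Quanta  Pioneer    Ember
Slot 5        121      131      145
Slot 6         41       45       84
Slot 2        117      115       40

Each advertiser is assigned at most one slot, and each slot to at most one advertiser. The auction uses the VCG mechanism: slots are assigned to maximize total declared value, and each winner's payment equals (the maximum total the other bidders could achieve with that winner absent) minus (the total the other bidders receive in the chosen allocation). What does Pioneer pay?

Efficient allocation: Quanta→Slot 2 ($117), Pioneer→Slot 5 ($131), Ember→Slot 6 ($84); total welfare W = $332.
Pioneer receives Slot 5 at value $131, so the others get W − 131 = $201.
Without Pioneer: best allocation of the remaining 2 bidders over all 3 slots is Quanta→Slot 2 ($117), Ember→Slot 5 ($145), total $262.
VCG payment = (others' best without Pioneer) − (others' welfare with Pioneer) = 262 − 201 = $61.

Pioneer pays $61.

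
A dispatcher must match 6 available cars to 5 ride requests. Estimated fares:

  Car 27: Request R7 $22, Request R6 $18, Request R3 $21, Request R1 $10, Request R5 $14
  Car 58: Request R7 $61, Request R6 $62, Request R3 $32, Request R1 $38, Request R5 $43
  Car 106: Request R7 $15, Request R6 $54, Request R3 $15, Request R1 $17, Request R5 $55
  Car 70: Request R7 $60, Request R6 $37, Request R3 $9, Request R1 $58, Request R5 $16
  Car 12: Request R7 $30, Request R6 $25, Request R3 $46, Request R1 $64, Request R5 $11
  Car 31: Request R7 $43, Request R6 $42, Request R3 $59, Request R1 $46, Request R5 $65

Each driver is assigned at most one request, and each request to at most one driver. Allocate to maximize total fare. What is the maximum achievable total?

This is the linear assignment problem.
Optimal: Car 70→Request R7 ($60), Car 58→Request R6 ($62), Car 31→Request R3 ($59), Car 12→Request R1 ($64), Car 106→Request R5 ($55) — total 60+62+59+64+55 = $300.
Max-entry greedy (repeatedly take the single best remaining cell) gives $272, worse by 28.
Next-best assignment: Car 58→Request R7, Car 106→Request R6, Car 12→Request R3, Car 70→Request R1, Car 31→Request R5 = $284.
Swapping Car 70↔Car 106 (Car 70→Request R5 $16, Car 106→Request R7 $15) loses 84.
Every other assignment is strictly worse.

Maximum total: $300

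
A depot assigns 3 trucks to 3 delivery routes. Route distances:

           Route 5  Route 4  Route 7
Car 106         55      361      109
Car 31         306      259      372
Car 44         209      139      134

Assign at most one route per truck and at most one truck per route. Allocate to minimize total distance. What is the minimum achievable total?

Minimum total: 448 km

This is a one-to-one assignment (minimum-cost bipartite matching).
Optimal: Car 106→Route 5 (55 km), Car 31→Route 4 (259 km), Car 44→Route 7 (134 km) — total 55+259+134 = 448 km.
Column-greedy (each route in turn goes to its cheapest remaining truck) gives 566 km, worse by 118.
Next-best assignment: Car 106→Route 7, Car 31→Route 5, Car 44→Route 4 = 554 km.
Every other assignment is strictly worse.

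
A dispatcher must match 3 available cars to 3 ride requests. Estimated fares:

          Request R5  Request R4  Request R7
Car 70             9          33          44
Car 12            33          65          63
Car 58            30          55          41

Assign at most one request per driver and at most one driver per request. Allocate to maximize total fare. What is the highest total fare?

Max total: $139

This is the linear assignment problem.
Optimal: Car 70→Request R7 ($44), Car 12→Request R4 ($65), Car 58→Request R5 ($30) — total 44+65+30 = $139.
Column-greedy (each request in turn goes to its best remaining driver) gives $132, worse by 7.
No other one-to-one assignment exceeds $139.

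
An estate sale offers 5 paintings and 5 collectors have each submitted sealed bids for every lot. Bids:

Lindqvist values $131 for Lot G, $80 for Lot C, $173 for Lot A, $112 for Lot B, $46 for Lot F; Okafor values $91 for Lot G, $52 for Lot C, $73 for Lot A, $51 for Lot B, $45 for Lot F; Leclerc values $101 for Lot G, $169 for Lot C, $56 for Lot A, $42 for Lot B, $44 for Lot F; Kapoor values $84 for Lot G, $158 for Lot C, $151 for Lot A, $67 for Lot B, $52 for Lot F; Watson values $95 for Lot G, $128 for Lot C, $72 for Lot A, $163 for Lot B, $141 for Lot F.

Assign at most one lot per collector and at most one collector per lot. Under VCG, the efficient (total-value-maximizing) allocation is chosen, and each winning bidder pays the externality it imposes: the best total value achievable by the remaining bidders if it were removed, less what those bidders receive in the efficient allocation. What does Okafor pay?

Efficient allocation: Lindqvist→Lot B ($112), Okafor→Lot G ($91), Leclerc→Lot C ($169), Kapoor→Lot A ($151), Watson→Lot F ($141); total welfare W = $664.
Okafor receives Lot G at value $91, so the others get W − 91 = $573.
Without Okafor: best allocation of the remaining 4 bidders over all 5 lots is Lindqvist→Lot G ($131), Leclerc→Lot C ($169), Kapoor→Lot A ($151), Watson→Lot B ($163), total $614.
VCG payment = (others' best without Okafor) − (others' welfare with Okafor) = 614 − 573 = $41.

Okafor pays $41.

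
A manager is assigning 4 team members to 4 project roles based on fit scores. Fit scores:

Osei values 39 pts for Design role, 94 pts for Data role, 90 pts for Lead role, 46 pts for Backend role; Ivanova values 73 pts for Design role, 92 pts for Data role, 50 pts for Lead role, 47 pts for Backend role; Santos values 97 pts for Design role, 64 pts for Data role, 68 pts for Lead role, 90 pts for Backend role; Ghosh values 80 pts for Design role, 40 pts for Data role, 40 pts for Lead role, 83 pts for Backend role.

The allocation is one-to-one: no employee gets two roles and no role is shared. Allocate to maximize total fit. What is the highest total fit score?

Max total: 362 pts

Optimal: Osei→Lead role (90 pts), Ivanova→Data role (92 pts), Santos→Design role (97 pts), Ghosh→Backend role (83 pts) — total 90+92+97+83 = 362 pts.
Checked against all permutations: 362 pts is optimal.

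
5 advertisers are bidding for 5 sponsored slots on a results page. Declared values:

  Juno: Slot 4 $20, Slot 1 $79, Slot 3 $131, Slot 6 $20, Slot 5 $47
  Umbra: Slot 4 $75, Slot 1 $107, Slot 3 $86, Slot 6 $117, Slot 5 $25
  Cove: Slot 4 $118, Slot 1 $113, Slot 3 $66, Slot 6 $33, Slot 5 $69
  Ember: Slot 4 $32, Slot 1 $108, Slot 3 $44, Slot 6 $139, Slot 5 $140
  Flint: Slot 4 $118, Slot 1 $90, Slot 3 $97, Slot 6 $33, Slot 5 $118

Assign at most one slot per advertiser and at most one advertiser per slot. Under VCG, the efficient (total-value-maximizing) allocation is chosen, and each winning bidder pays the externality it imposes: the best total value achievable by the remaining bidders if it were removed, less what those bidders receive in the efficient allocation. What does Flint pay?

Efficient allocation: Juno→Slot 3 ($131), Umbra→Slot 6 ($117), Cove→Slot 1 ($113), Ember→Slot 5 ($140), Flint→Slot 4 ($118); total welfare W = $619.
Flint receives Slot 4 at value $118, so the others get W − 118 = $501.
Without Flint: best allocation of the remaining 4 bidders over all 5 slots is Juno→Slot 3 ($131), Umbra→Slot 6 ($117), Cove→Slot 4 ($118), Ember→Slot 5 ($140), total $506.
VCG payment = (others' best without Flint) − (others' welfare with Flint) = 506 − 501 = $5.

Flint pays $5.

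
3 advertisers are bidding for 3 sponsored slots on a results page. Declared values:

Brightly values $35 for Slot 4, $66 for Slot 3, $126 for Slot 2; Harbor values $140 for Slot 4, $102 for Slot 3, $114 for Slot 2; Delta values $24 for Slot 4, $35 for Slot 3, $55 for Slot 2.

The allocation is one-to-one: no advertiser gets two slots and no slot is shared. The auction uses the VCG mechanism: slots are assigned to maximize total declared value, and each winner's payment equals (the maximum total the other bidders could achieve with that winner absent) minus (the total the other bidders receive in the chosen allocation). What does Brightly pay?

Efficient allocation: Brightly→Slot 2 ($126), Harbor→Slot 4 ($140), Delta→Slot 3 ($35); total welfare W = $301.
Brightly receives Slot 2 at value $126, so the others get W − 126 = $175.
Without Brightly: best allocation of the remaining 2 bidders over all 3 slots is Harbor→Slot 4 ($140), Delta→Slot 2 ($55), total $195.
VCG payment = (others' best without Brightly) − (others' welfare with Brightly) = 195 − 175 = $20.

Brightly pays $20.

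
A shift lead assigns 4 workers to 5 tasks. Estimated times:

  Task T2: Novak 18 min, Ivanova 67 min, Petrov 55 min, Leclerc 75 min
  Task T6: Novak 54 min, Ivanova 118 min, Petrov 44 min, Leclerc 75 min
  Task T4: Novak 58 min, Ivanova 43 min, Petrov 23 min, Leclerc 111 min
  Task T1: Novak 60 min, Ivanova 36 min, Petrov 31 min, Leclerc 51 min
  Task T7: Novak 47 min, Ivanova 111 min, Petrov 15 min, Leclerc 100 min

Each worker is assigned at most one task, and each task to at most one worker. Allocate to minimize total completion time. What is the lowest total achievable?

Optimal: Novak→Task T2 (18 min), Ivanova→Task T4 (43 min), Petrov→Task T7 (15 min), Leclerc→Task T1 (51 min) — total 18+43+15+51 = 127 min.
Min-entry greedy (repeatedly take the single cheapest remaining cell) gives 144 min, worse by 17.
Next-best assignment: Novak→Task T2, Ivanova→Task T1, Petrov→Task T7, Leclerc→Task T6 = 144 min.
Checked against all permutations: 127 min is optimal.

Minimum total: 127 min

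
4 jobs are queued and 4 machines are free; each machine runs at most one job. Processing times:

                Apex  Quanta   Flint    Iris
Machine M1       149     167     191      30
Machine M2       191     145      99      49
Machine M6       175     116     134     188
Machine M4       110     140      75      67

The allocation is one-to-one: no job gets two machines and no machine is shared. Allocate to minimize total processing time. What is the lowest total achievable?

Min total: 355 min

Optimal: Apex→Machine M4 (110 min), Quanta→Machine M6 (116 min), Flint→Machine M2 (99 min), Iris→Machine M1 (30 min) — total 110+116+99+30 = 355 min.
Min-entry greedy (repeatedly take the single cheapest remaining cell) gives 412 min, worse by 57.
Next-best assignment: Apex→Machine M1, Quanta→Machine M6, Flint→Machine M4, Iris→Machine M2 = 389 min.
Swapping Quanta↔Flint (Quanta→Machine M2 145 min, Flint→Machine M6 134 min) adds 64.
No other one-to-one assignment undercuts 355 min.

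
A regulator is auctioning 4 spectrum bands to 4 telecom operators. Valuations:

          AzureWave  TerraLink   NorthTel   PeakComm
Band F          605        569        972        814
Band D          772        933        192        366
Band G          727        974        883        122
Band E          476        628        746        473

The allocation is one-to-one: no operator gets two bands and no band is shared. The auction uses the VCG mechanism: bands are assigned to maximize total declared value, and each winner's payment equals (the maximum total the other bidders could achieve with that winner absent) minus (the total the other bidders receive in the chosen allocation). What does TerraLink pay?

Efficient allocation: AzureWave→Band D ($772M), TerraLink→Band G ($974M), NorthTel→Band E ($746M), PeakComm→Band F ($814M); total welfare W = $3306M.
TerraLink receives Band G at value $974M, so the others get W − 974 = $2332M.
Without TerraLink: best allocation of the remaining 3 bidders over all 4 bands is AzureWave→Band D ($772M), NorthTel→Band G ($883M), PeakComm→Band F ($814M), total $2469M.
VCG payment = (others' best without TerraLink) − (others' welfare with TerraLink) = 2469 − 2332 = $137M.

TerraLink pays $137M.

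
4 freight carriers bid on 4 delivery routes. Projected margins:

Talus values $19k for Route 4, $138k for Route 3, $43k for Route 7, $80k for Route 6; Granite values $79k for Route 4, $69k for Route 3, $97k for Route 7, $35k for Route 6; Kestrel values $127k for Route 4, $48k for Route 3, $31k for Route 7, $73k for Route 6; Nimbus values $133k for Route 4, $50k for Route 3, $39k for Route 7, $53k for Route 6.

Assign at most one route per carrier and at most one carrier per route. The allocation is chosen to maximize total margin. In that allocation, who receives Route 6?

Optimal: Talus→Route 3 ($138k), Granite→Route 7 ($97k), Kestrel→Route 6 ($73k), Nimbus→Route 4 ($133k) — total 138+97+73+133 = $441k.
Row-greedy (each carrier in turn takes its best remaining route) gives $415k, worse by 26.
Kestrel's own top route is Route 4 ($127k), but forcing Kestrel→Route 4 and reassigning the rest optimally gives only $415k — worse by 26.

Kestrel receives Route 6.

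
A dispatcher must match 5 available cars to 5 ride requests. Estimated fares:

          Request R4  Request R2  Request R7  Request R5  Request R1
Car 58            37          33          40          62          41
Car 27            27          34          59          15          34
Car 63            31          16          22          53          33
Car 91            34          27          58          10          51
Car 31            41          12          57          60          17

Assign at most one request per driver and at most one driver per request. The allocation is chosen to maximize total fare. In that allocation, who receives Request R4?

Car 31 receives Request R4.

Optimal: Car 58→Request R2 ($33), Car 27→Request R7 ($59), Car 63→Request R5 ($53), Car 91→Request R1 ($51), Car 31→Request R4 ($41) — total 33+59+53+51+41 = $237.
Swapping Car 31↔Car 58 (Car 31→Request R2 $12, Car 58→Request R4 $37) loses 25.
Car 31's own top request is Request R5 ($60), but forcing Car 31→Request R5 and reassigning the rest optimally gives only $234 — worse by 3.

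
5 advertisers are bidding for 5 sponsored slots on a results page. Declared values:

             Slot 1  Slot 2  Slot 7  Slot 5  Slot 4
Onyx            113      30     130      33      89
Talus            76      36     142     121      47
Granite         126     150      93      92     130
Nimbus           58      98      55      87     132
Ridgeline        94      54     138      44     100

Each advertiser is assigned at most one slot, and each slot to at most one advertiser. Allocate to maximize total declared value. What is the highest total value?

Optimal: Onyx→Slot 1 ($113), Talus→Slot 5 ($121), Granite→Slot 2 ($150), Nimbus→Slot 4 ($132), Ridgeline→Slot 7 ($138) — total 113+121+150+132+138 = $654.
Row-greedy (each advertiser in turn takes its best remaining slot) gives $627, worse by 27.
Swapping Ridgeline↔Granite (Ridgeline→Slot 2 $54, Granite→Slot 7 $93) loses 141.

Max total: $654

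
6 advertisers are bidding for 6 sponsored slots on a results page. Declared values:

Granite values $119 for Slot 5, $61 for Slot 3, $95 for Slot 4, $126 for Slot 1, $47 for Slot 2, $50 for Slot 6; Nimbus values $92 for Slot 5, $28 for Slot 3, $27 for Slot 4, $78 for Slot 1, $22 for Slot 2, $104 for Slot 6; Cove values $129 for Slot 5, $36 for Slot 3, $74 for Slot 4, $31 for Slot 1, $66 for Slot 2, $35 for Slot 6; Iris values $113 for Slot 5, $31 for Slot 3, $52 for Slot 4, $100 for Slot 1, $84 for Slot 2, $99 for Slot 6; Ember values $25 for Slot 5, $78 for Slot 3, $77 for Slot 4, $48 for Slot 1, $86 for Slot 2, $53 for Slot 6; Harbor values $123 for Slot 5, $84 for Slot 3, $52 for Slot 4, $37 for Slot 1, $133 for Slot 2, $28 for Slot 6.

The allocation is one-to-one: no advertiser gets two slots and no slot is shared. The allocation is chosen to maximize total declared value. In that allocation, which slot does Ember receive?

Optimal: Granite→Slot 4 ($95), Nimbus→Slot 6 ($104), Cove→Slot 5 ($129), Iris→Slot 1 ($100), Ember→Slot 3 ($78), Harbor→Slot 2 ($133) — total 95+104+129+100+78+133 = $639.
Row-greedy (each advertiser in turn takes its best remaining slot) gives $573, worse by 66.
Next-best assignment: Granite→Slot 1, Nimbus→Slot 6, Cove→Slot 4, Iris→Slot 5, Ember→Slot 3, Harbor→Slot 2 = $628.
Ember's own top slot is Slot 2 ($86), but forcing Ember→Slot 2 and reassigning the rest optimally gives only $598 — worse by 41.

Ember receives Slot 3.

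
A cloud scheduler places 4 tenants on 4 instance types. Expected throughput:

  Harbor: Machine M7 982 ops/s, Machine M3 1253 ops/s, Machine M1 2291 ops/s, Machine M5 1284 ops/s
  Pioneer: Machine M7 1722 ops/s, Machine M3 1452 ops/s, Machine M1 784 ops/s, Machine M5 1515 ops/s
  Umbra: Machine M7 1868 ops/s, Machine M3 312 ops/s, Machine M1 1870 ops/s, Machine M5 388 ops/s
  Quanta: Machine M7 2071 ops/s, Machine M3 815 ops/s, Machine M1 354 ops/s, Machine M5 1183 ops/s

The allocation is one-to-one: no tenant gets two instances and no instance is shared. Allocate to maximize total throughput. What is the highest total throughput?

Maximum total: 6794 ops/s

Optimal: Harbor→Machine M1 (2291 ops/s), Pioneer→Machine M3 (1452 ops/s), Umbra→Machine M7 (1868 ops/s), Quanta→Machine M5 (1183 ops/s) — total 2291+1452+1868+1183 = 6794 ops/s.
Column-greedy (each instance in turn goes to its best remaining tenant) gives 6202 ops/s, worse by 592.
Every other assignment is strictly worse.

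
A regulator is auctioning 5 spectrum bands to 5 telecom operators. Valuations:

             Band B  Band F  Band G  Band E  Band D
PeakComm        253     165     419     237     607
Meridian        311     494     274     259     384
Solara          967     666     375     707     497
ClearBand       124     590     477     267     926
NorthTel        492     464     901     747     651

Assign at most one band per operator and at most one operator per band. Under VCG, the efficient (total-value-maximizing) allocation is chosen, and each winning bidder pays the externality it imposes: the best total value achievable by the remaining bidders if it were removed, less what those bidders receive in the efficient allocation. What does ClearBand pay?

Efficient allocation: PeakComm→Band G ($419M), Meridian→Band F ($494M), Solara→Band B ($967M), ClearBand→Band D ($926M), NorthTel→Band E ($747M); total welfare W = $3553M.
ClearBand receives Band D at value $926M, so the others get W − 926 = $2627M.
Without ClearBand: best allocation of the remaining 4 bidders over all 5 bands is PeakComm→Band D ($607M), Meridian→Band F ($494M), Solara→Band B ($967M), NorthTel→Band G ($901M), total $2969M.
VCG payment = (others' best without ClearBand) − (others' welfare with ClearBand) = 2969 − 2627 = $342M.

ClearBand pays $342M.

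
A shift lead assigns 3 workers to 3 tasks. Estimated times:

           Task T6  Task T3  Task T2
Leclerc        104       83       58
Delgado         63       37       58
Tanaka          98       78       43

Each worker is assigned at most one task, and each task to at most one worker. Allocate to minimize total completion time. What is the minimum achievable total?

Optimal: Leclerc→Task T6 (104 min), Delgado→Task T3 (37 min), Tanaka→Task T2 (43 min) — total 104+37+43 = 184 min.
Column-greedy (each task in turn goes to its cheapest remaining worker) gives 199 min, worse by 15.
Swapping Delgado↔Leclerc (Delgado→Task T6 63 min, Leclerc→Task T3 83 min) adds 5.

Minimum total: 184 min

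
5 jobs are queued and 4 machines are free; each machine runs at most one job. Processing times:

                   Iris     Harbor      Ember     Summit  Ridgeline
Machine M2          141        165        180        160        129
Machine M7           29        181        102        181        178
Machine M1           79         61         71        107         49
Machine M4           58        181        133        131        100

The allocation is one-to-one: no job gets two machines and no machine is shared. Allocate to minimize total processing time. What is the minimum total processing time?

Min total: 350 min

Optimal: Summit→Machine M2 (160 min), Iris→Machine M7 (29 min), Harbor→Machine M1 (61 min), Ridgeline→Machine M4 (100 min) — total 160+29+61+100 = 350 min.
Row-greedy (each job in turn takes its cheapest remaining machine) gives 383 min, worse by 33.
Swapping Iris↔Summit (Iris→Machine M2 141 min, Summit→Machine M7 181 min) adds 133.
No other one-to-one assignment undercuts 350 min.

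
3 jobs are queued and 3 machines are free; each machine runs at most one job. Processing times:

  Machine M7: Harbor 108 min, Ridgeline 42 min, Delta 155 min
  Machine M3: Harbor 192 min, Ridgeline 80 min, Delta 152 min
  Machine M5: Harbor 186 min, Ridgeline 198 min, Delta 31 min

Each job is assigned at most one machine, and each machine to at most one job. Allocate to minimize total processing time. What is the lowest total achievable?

Treat this as an assignment problem: match each job to one machine.
Optimal: Harbor→Machine M7 (108 min), Ridgeline→Machine M3 (80 min), Delta→Machine M5 (31 min) — total 108+80+31 = 219 min.
Min-entry greedy (repeatedly take the single cheapest remaining cell) gives 265 min, worse by 46.

Min total: 219 min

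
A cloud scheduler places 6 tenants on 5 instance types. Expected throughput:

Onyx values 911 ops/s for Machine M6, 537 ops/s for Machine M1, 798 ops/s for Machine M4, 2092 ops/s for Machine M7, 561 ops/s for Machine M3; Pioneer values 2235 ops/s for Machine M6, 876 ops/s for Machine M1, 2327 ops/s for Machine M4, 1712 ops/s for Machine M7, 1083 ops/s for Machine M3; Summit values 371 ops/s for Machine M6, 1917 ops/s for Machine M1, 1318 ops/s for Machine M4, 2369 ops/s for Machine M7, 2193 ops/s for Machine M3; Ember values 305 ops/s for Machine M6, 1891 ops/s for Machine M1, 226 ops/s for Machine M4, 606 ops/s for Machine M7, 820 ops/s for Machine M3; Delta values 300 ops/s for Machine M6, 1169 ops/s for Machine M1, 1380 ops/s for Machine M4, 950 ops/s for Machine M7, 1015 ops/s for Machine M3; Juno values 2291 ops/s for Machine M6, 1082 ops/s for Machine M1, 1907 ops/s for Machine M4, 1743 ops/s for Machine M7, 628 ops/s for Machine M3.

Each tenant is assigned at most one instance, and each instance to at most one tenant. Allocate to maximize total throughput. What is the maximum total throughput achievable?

Max total: 10794 ops/s

Optimal: Juno→Machine M6 (2291 ops/s), Ember→Machine M1 (1891 ops/s), Pioneer→Machine M4 (2327 ops/s), Onyx→Machine M7 (2092 ops/s), Summit→Machine M3 (2193 ops/s) — total 2291+1891+2327+2092+2193 = 10794 ops/s.
Row-greedy (each tenant in turn takes its best remaining instance) gives 8803 ops/s, worse by 1991.
Next-best assignment: Pioneer→Machine M6, Ember→Machine M1, Juno→Machine M4, Onyx→Machine M7, Summit→Machine M3 = 10318 ops/s.
Checked against all permutations: 10794 ops/s is optimal.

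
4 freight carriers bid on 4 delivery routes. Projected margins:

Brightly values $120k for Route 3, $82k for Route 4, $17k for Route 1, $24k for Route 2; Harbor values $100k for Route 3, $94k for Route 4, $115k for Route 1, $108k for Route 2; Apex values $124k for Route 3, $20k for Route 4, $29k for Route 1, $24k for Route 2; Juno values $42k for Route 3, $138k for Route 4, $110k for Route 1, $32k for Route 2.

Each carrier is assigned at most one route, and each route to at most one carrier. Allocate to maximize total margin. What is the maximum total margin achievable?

Optimal: Brightly→Route 4 ($82k), Harbor→Route 2 ($108k), Apex→Route 3 ($124k), Juno→Route 1 ($110k) — total 82+108+124+110 = $424k.
Row-greedy (each carrier in turn takes its best remaining route) gives $397k, worse by 27.
Every other assignment is strictly worse.

Maximum total: $424k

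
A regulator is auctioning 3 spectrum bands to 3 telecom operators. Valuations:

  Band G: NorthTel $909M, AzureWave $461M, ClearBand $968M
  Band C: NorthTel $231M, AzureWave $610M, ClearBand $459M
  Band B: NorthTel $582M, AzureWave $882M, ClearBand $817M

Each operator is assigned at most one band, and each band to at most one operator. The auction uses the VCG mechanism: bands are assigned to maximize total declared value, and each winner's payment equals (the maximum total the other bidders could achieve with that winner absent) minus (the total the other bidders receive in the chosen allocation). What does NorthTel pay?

Efficient allocation: NorthTel→Band G ($909M), AzureWave→Band C ($610M), ClearBand→Band B ($817M); total welfare W = $2336M.
NorthTel receives Band G at value $909M, so the others get W − 909 = $1427M.
Without NorthTel: best allocation of the remaining 2 bidders over all 3 bands is AzureWave→Band B ($882M), ClearBand→Band G ($968M), total $1850M.
VCG payment = (others' best without NorthTel) − (others' welfare with NorthTel) = 1850 − 1427 = $423M.

NorthTel pays $423M.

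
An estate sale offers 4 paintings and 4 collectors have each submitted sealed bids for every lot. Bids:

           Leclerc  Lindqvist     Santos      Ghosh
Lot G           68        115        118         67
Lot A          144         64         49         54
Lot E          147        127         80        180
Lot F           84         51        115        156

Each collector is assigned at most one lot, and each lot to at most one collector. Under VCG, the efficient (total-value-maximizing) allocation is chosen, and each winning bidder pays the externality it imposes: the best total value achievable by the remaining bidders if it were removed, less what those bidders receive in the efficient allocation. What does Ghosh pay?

Ghosh pays $15.

Efficient allocation: Leclerc→Lot A ($144), Lindqvist→Lot G ($115), Santos→Lot F ($115), Ghosh→Lot E ($180); total welfare W = $554.
Ghosh receives Lot E at value $180, so the others get W − 180 = $374.
Without Ghosh: best allocation of the remaining 3 bidders over all 4 lots is Leclerc→Lot A ($144), Lindqvist→Lot E ($127), Santos→Lot G ($118), total $389.
VCG payment = (others' best without Ghosh) − (others' welfare with Ghosh) = 389 − 374 = $15.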